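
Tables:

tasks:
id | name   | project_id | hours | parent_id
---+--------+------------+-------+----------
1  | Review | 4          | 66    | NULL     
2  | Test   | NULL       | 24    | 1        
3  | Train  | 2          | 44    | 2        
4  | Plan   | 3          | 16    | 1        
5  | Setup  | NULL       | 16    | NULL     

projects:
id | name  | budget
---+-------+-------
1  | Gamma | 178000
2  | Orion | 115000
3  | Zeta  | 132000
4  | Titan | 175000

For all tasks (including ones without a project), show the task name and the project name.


LEFT JOIN keeps every row from tasks (the left table); where project_id has no match in projects, the project columns become NULL. Walk through each task:
  - task 1 (Review): project_id=4 -> matches Titan
  - task 2 (Test): project_id=NULL, no match -> kept with NULL
  - task 3 (Train): project_id=2 -> matches Orion
  - task 4 (Plan): project_id=3 -> matches Zeta
  - task 5 (Setup): project_id=NULL, no match -> kept with NULL
All 5 rows appear; 2 have NULL project.

SQL:
SELECT a.name, b.name AS project
FROM tasks a
LEFT JOIN projects b ON a.project_id = b.id

Result:
name   | project
-------+--------
Review | Titan  
Test   | NULL   
Train  | Orion  
Plan   | Zeta   
Setup  | NULL   


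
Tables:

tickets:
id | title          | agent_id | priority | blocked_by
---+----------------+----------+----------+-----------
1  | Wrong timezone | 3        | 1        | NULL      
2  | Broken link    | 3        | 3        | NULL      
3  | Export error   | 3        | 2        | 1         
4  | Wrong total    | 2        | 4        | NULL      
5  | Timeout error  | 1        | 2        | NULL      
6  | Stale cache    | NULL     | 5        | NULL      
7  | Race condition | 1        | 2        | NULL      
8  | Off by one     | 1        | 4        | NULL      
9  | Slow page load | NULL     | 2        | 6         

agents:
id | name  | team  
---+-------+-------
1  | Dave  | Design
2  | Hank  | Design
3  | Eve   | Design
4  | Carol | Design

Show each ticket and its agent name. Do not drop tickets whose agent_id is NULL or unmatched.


LEFT JOIN keeps every row from tickets (the left table); where agent_id has no match in agents, the agent columns become NULL. Walk through each ticket:
  - ticket 1 (Wrong timezone): agent_id=3 -> matches Eve
  - ticket 2 (Broken link): agent_id=3 -> matches Eve
  - ticket 3 (Export error): agent_id=3 -> matches Eve
  - ticket 4 (Wrong total): agent_id=2 -> matches Hank
  - ticket 5 (Timeout error): agent_id=1 -> matches Dave
  - ticket 6 (Stale cache): agent_id=NULL, no match -> kept with NULL
  - ticket 7 (Race condition): agent_id=1 -> matches Dave
  - ticket 8 (Off by one): agent_id=1 -> matches Dave
  - ticket 9 (Slow page load): agent_id=NULL, no match -> kept with NULL
All 9 rows appear; 2 have NULL agent.

SQL:
SELECT a.title, b.name AS agent
FROM tickets a
LEFT JOIN agents b ON a.agent_id = b.id

Result:
title          | agent
---------------+------
Wrong timezone | Eve  
Broken link    | Eve  
Export error   | Eve  
Wrong total    | Hank 
Timeout error  | Dave 
Stale cache    | NULL 
Race condition | Dave 
Off by one     | Dave 
Slow page load | NULL 


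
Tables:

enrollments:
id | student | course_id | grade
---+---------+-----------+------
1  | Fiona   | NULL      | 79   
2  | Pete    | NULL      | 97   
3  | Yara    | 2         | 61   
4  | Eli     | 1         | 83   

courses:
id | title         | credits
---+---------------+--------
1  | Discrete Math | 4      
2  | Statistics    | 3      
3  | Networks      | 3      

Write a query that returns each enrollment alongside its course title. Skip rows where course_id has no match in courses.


INNER JOIN keeps only enrollments rows whose course_id matches an id in courses. Walk through each enrollment:
  - enrollment 1 (Fiona): course_id=NULL, no match -> dropped
  - enrollment 2 (Pete): course_id=NULL, no match -> dropped
  - enrollment 3 (Yara): course_id=2 -> matches Statistics
  - enrollment 4 (Eli): course_id=1 -> matches Discrete Math
So 2 of 4 rows are dropped.

SQL:
SELECT a.student, b.title AS course
FROM enrollments a
INNER JOIN courses b ON a.course_id = b.id

Result:
student | course       
--------+--------------
Yara    | Statistics   
Eli     | Discrete Math


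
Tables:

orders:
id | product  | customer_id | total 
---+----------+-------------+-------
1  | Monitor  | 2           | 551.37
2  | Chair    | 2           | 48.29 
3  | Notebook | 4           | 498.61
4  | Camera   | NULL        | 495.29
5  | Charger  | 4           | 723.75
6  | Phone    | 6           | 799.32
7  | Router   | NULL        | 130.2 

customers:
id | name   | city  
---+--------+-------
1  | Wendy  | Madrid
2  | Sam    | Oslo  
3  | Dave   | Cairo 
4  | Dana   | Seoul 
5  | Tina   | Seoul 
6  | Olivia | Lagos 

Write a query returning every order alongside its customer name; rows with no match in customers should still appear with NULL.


LEFT JOIN keeps every row from orders (the left table); where customer_id has no match in customers, the customer columns become NULL. Walk through each order:
  - order 1 (Monitor): customer_id=2 -> matches Sam
  - order 2 (Chair): customer_id=2 -> matches Sam
  - order 3 (Notebook): customer_id=4 -> matches Dana
  - order 4 (Camera): customer_id=NULL, no match -> kept with NULL
  - order 5 (Charger): customer_id=4 -> matches Dana
  - order 6 (Phone): customer_id=6 -> matches Olivia
  - order 7 (Router): customer_id=NULL, no match -> kept with NULL
All 7 rows appear; 2 have NULL customer.

SQL:
SELECT a.product, b.name AS customer
FROM orders a
LEFT JOIN customers b ON a.customer_id = b.id

Result:
product  | customer
---------+---------
Monitor  | Sam     
Chair    | Sam     
Notebook | Dana    
Camera   | NULL    
Charger  | Dana    
Phone    | Olivia  
Router   | NULL    


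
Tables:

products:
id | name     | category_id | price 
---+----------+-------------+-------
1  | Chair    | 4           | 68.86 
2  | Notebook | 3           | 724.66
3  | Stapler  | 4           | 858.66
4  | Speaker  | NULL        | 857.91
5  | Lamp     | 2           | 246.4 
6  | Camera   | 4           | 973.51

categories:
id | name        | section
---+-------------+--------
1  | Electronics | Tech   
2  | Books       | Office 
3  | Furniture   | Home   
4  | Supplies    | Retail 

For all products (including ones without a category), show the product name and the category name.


LEFT JOIN keeps every row from products (the left table); where category_id has no match in categories, the category columns become NULL. Walk through each product:
  - product 1 (Chair): category_id=4 -> matches Supplies
  - product 2 (Notebook): category_id=3 -> matches Furniture
  - product 3 (Stapler): category_id=4 -> matches Supplies
  - product 4 (Speaker): category_id=NULL, no match -> kept with NULL
  - product 5 (Lamp): category_id=2 -> matches Books
  - product 6 (Camera): category_id=4 -> matches Supplies
All 6 rows appear; 1 has NULL category.

SQL:
SELECT a.name, b.name AS category
FROM products a
LEFT JOIN categories b ON a.category_id = b.id

Result:
name     | category 
---------+----------
Chair    | Supplies 
Notebook | Furniture
Stapler  | Supplies 
Speaker  | NULL     
Lamp     | Books    
Camera   | Supplies 


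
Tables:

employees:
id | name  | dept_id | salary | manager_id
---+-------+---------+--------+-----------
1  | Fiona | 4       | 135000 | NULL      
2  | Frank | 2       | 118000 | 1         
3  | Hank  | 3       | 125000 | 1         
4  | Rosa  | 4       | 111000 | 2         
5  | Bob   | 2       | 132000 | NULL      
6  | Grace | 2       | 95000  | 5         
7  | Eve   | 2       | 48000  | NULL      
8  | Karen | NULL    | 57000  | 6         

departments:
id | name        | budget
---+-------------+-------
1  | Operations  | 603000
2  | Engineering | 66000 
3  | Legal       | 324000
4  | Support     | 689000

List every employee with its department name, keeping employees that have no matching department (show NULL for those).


LEFT JOIN keeps every row from employees (the left table); where dept_id has no match in departments, the department columns become NULL. Walk through each employee:
  - employee 1 (Fiona): dept_id=4 -> matches Support
  - employee 2 (Frank): dept_id=2 -> matches Engineering
  - employee 3 (Hank): dept_id=3 -> matches Legal
  - employee 4 (Rosa): dept_id=4 -> matches Support
  - employee 5 (Bob): dept_id=2 -> matches Engineering
  - employee 6 (Grace): dept_id=2 -> matches Engineering
  - employee 7 (Eve): dept_id=2 -> matches Engineering
  - employee 8 (Karen): dept_id=NULL, no match -> kept with NULL
All 8 rows appear; 1 has NULL department.

SQL:
SELECT a.name, b.name AS department
FROM employees a
LEFT JOIN departments b ON a.dept_id = b.id

Result:
name  | department 
------+------------
Fiona | Support    
Frank | Engineering
Hank  | Legal      
Rosa  | Support    
Bob   | Engineering
Grace | Engineering
Eve   | Engineering
Karen | NULL       


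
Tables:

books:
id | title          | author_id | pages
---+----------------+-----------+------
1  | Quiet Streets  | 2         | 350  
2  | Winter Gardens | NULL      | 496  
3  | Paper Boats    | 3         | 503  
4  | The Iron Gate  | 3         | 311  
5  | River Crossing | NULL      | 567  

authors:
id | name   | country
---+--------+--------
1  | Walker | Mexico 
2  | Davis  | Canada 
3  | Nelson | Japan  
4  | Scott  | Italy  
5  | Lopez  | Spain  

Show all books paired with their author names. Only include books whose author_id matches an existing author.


INNER JOIN keeps only books rows whose author_id matches an id in authors. Walk through each book:
  - book 1 (Quiet Streets): author_id=2 -> matches Davis
  - book 2 (Winter Gardens): author_id=NULL, no match -> dropped
  - book 3 (Paper Boats): author_id=3 -> matches Nelson
  - book 4 (The Iron Gate): author_id=3 -> matches Nelson
  - book 5 (River Crossing): author_id=NULL, no match -> dropped
So 2 of 5 rows are dropped.

SQL:
SELECT a.title, b.name AS author
FROM books a
INNER JOIN authors b ON a.author_id = b.id

Result:
title         | author
--------------+-------
Quiet Streets | Davis 
Paper Boats   | Nelson
The Iron Gate | Nelson


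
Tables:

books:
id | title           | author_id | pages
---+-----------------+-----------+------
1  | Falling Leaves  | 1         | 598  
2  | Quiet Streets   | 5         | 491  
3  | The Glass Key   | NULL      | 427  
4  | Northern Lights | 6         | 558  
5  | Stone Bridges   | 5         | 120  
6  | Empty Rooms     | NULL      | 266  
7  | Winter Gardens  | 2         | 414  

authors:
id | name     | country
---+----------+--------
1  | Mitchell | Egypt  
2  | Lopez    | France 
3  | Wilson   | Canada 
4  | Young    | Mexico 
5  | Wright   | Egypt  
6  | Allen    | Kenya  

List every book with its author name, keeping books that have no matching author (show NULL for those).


LEFT JOIN keeps every row from books (the left table); where author_id has no match in authors, the author columns become NULL. Walk through each book:
  - book 1 (Falling Leaves): author_id=1 -> matches Mitchell
  - book 2 (Quiet Streets): author_id=5 -> matches Wright
  - book 3 (The Glass Key): author_id=NULL, no match -> kept with NULL
  - book 4 (Northern Lights): author_id=6 -> matches Allen
  - book 5 (Stone Bridges): author_id=5 -> matches Wright
  - book 6 (Empty Rooms): author_id=NULL, no match -> kept with NULL
  - book 7 (Winter Gardens): author_id=2 -> matches Lopez
All 7 rows appear; 2 have NULL author.

SQL:
SELECT a.title, b.name AS author
FROM books a
LEFT JOIN authors b ON a.author_id = b.id

Result:
title           | author  
----------------+---------
Falling Leaves  | Mitchell
Quiet Streets   | Wright  
The Glass Key   | NULL    
Northern Lights | Allen   
Stone Bridges   | Wright  
Empty Rooms     | NULL    
Winter Gardens  | Lopez   


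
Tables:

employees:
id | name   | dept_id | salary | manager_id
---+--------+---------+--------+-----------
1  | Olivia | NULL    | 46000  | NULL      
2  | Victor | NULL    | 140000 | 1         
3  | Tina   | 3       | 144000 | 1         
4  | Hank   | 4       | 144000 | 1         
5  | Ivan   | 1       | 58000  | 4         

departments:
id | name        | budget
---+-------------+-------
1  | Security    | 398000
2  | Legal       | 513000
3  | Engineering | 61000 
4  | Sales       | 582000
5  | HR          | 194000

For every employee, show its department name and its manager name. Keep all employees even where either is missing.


Two LEFT JOINs from the same base table employees: one to departments via dept_id, one to employees itself via manager_id. Both are LEFT so every employee is preserved.
Match against departments:
  - employee 1 (Olivia): dept_id=NULL, no match -> kept with NULL
  - employee 2 (Victor): dept_id=NULL, no match -> kept with NULL
  - employee 3 (Tina): dept_id=3 -> matches Engineering
  - employee 4 (Hank): dept_id=4 -> matches Sales
  - employee 5 (Ivan): dept_id=1 -> matches Security
Match against employees (self):
  - employee 1 (Olivia): manager_id=NULL -> NULL
  - employee 2 (Victor): manager_id=1 -> Olivia
  - employee 3 (Tina): manager_id=1 -> Olivia
  - employee 4 (Hank): manager_id=1 -> Olivia
  - employee 5 (Ivan): manager_id=4 -> Hank

SQL:
SELECT a.name, b.name AS department, c.name AS manager
FROM employees a
LEFT JOIN departments b ON a.dept_id = b.id
LEFT JOIN employees c ON a.manager_id = c.id

Result:
name   | department  | manager
-------+-------------+--------
Olivia | NULL        | NULL   
Victor | NULL        | Olivia 
Tina   | Engineering | Olivia 
Hank   | Sales       | Olivia 
Ivan   | Security    | Hank   


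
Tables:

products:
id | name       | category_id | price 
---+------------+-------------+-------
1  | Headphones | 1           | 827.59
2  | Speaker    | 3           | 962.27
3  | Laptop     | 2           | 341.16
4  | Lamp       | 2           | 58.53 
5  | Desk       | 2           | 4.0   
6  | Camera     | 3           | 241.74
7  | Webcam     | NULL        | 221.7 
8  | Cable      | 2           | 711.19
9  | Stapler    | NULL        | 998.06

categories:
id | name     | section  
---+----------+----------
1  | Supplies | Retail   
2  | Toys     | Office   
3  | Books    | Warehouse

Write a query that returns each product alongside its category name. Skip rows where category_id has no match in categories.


INNER JOIN keeps only products rows whose category_id matches an id in categories. Walk through each product:
  - product 1 (Headphones): category_id=1 -> matches Supplies
  - product 2 (Speaker): category_id=3 -> matches Books
  - product 3 (Laptop): category_id=2 -> matches Toys
  - product 4 (Lamp): category_id=2 -> matches Toys
  - product 5 (Desk): category_id=2 -> matches Toys
  - product 6 (Camera): category_id=3 -> matches Books
  - product 7 (Webcam): category_id=NULL, no match -> dropped
  - product 8 (Cable): category_id=2 -> matches Toys
  - product 9 (Stapler): category_id=NULL, no match -> dropped
So 2 of 9 rows are dropped.

SQL:
SELECT a.name, b.name AS category
FROM products a
INNER JOIN categories b ON a.category_id = b.id

Result:
name       | category
-----------+---------
Headphones | Supplies
Speaker    | Books   
Laptop     | Toys    
Lamp       | Toys    
Desk       | Toys    
Camera     | Books   
Cable      | Toys    


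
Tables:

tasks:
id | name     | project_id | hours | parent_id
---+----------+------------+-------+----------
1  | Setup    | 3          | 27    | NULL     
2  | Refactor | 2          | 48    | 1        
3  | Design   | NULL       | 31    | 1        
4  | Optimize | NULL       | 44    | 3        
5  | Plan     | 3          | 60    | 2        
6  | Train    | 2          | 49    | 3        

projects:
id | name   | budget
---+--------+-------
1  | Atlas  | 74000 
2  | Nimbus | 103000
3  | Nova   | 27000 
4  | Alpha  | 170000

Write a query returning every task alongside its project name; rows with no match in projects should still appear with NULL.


LEFT JOIN keeps every row from tasks (the left table); where project_id has no match in projects, the project columns become NULL. Walk through each task:
  - task 1 (Setup): project_id=3 -> matches Nova
  - task 2 (Refactor): project_id=2 -> matches Nimbus
  - task 3 (Design): project_id=NULL, no match -> kept with NULL
  - task 4 (Optimize): project_id=NULL, no match -> kept with NULL
  - task 5 (Plan): project_id=3 -> matches Nova
  - task 6 (Train): project_id=2 -> matches Nimbus
All 6 rows appear; 2 have NULL project.

SQL:
SELECT a.name, b.name AS project
FROM tasks a
LEFT JOIN projects b ON a.project_id = b.id

Result:
name     | project
---------+--------
Setup    | Nova   
Refactor | Nimbus 
Design   | NULL   
Optimize | NULL   
Plan     | Nova   
Train    | Nimbus 


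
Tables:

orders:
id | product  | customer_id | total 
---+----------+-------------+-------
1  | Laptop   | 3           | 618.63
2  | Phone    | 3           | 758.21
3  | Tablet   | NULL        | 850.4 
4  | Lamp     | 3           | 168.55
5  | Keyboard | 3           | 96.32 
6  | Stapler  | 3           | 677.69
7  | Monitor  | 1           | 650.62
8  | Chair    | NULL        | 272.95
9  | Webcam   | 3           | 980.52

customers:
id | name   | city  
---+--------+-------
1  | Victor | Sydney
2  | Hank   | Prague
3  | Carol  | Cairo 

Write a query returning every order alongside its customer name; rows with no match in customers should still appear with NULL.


LEFT JOIN keeps every row from orders (the left table); where customer_id has no match in customers, the customer columns become NULL. Walk through each order:
  - order 1 (Laptop): customer_id=3 -> matches Carol
  - order 2 (Phone): customer_id=3 -> matches Carol
  - order 3 (Tablet): customer_id=NULL, no match -> kept with NULL
  - order 4 (Lamp): customer_id=3 -> matches Carol
  - order 5 (Keyboard): customer_id=3 -> matches Carol
  - order 6 (Stapler): customer_id=3 -> matches Carol
  - order 7 (Monitor): customer_id=1 -> matches Victor
  - order 8 (Chair): customer_id=NULL, no match -> kept with NULL
  - order 9 (Webcam): customer_id=3 -> matches Carol
All 9 rows appear; 2 have NULL customer.

SQL:
SELECT a.product, b.name AS customer
FROM orders a
LEFT JOIN customers b ON a.customer_id = b.id

Result:
product  | customer
---------+---------
Laptop   | Carol   
Phone    | Carol   
Tablet   | NULL    
Lamp     | Carol   
Keyboard | Carol   
Stapler  | Carol   
Monitor  | Victor  
Chair    | NULL    
Webcam   | Carol   


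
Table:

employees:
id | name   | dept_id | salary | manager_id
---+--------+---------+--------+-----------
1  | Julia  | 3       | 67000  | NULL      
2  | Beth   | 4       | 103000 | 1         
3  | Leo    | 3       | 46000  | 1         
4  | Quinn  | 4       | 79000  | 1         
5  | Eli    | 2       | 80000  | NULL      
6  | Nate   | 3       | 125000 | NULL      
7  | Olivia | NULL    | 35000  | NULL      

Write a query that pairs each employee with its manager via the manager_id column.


This is a self-join: employees is joined to a second copy of itself, matching each row's manager_id to another row's id. Use LEFT JOIN so rows with manager_id=NULL are kept.
  - employee 1 (Julia): manager_id=NULL -> NULL
  - employee 2 (Beth): manager_id=1 -> Julia
  - employee 3 (Leo): manager_id=1 -> Julia
  - employee 4 (Quinn): manager_id=1 -> Julia
  - employee 5 (Eli): manager_id=NULL -> NULL
  - employee 6 (Nate): manager_id=NULL -> NULL
  - employee 7 (Olivia): manager_id=NULL -> NULL

SQL:
SELECT a.name AS item, b.name AS manager
FROM employees a
LEFT JOIN employees b ON a.manager_id = b.id

Result:
item   | manager
-------+--------
Julia  | NULL   
Beth   | Julia  
Leo    | Julia  
Quinn  | Julia  
Eli    | NULL   
Nate   | NULL   
Olivia | NULL   


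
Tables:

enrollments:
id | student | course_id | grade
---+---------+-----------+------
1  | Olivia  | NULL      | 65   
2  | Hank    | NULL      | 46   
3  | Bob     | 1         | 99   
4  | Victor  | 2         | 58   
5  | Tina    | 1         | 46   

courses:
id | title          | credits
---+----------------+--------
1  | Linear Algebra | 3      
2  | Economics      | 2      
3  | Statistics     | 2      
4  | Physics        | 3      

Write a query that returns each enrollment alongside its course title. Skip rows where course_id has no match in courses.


INNER JOIN keeps only enrollments rows whose course_id matches an id in courses. Walk through each enrollment:
  - enrollment 1 (Olivia): course_id=NULL, no match -> dropped
  - enrollment 2 (Hank): course_id=NULL, no match -> dropped
  - enrollment 3 (Bob): course_id=1 -> matches Linear Algebra
  - enrollment 4 (Victor): course_id=2 -> matches Economics
  - enrollment 5 (Tina): course_id=1 -> matches Linear Algebra
So 2 of 5 rows are dropped.

SQL:
SELECT a.student, b.title AS course
FROM enrollments a
INNER JOIN courses b ON a.course_id = b.id

Result:
student | course        
--------+---------------
Bob     | Linear Algebra
Victor  | Economics     
Tina    | Linear Algebra


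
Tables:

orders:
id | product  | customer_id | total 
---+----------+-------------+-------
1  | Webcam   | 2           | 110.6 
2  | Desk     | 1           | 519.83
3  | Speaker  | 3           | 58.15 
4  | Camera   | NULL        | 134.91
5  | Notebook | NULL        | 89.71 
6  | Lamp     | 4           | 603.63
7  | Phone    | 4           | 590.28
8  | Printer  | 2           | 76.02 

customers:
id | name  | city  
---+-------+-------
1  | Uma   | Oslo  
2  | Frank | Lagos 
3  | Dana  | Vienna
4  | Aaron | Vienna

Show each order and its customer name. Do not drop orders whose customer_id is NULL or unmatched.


LEFT JOIN keeps every row from orders (the left table); where customer_id has no match in customers, the customer columns become NULL. Walk through each order:
  - order 1 (Webcam): customer_id=2 -> matches Frank
  - order 2 (Desk): customer_id=1 -> matches Uma
  - order 3 (Speaker): customer_id=3 -> matches Dana
  - order 4 (Camera): customer_id=NULL, no match -> kept with NULL
  - order 5 (Notebook): customer_id=NULL, no match -> kept with NULL
  - order 6 (Lamp): customer_id=4 -> matches Aaron
  - order 7 (Phone): customer_id=4 -> matches Aaron
  - order 8 (Printer): customer_id=2 -> matches Frank
All 8 rows appear; 2 have NULL customer.

SQL:
SELECT a.product, b.name AS customer
FROM orders a
LEFT JOIN customers b ON a.customer_id = b.id

Result:
product  | customer
---------+---------
Webcam   | Frank   
Desk     | Uma     
Speaker  | Dana    
Camera   | NULL    
Notebook | NULL    
Lamp     | Aaron   
Phone    | Aaron   
Printer  | Frank   


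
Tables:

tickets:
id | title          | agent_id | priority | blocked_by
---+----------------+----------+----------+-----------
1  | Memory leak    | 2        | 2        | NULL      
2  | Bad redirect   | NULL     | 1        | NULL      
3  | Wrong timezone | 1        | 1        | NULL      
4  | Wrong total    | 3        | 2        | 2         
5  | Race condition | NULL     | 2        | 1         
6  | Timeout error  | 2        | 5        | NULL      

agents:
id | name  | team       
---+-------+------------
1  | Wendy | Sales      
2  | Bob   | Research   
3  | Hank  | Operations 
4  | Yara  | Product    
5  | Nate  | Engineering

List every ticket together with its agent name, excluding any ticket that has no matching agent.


INNER JOIN keeps only tickets rows whose agent_id matches an id in agents. Walk through each ticket:
  - ticket 1 (Memory leak): agent_id=2 -> matches Bob
  - ticket 2 (Bad redirect): agent_id=NULL, no match -> dropped
  - ticket 3 (Wrong timezone): agent_id=1 -> matches Wendy
  - ticket 4 (Wrong total): agent_id=3 -> matches Hank
  - ticket 5 (Race condition): agent_id=NULL, no match -> dropped
  - ticket 6 (Timeout error): agent_id=2 -> matches Bob
So 2 of 6 rows are dropped.

SQL:
SELECT a.title, b.name AS agent
FROM tickets a
INNER JOIN agents b ON a.agent_id = b.id

Result:
title          | agent
---------------+------
Memory leak    | Bob  
Wrong timezone | Wendy
Wrong total    | Hank 
Timeout error  | Bob  


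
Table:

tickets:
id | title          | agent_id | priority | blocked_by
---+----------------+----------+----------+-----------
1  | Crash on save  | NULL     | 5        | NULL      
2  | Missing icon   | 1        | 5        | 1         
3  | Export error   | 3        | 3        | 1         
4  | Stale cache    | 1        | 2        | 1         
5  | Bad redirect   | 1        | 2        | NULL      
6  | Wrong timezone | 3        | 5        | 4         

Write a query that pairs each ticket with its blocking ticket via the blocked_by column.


This is a self-join: tickets is joined to a second copy of itself, matching each row's blocked_by to another row's id. Use LEFT JOIN so rows with blocked_by=NULL are kept.
  - ticket 1 (Crash on save): blocked_by=NULL -> NULL
  - ticket 2 (Missing icon): blocked_by=1 -> Crash on save
  - ticket 3 (Export error): blocked_by=1 -> Crash on save
  - ticket 4 (Stale cache): blocked_by=1 -> Crash on save
  - ticket 5 (Bad redirect): blocked_by=NULL -> NULL
  - ticket 6 (Wrong timezone): blocked_by=4 -> Stale cache

SQL:
SELECT a.title AS item, b.title AS blocked_by
FROM tickets a
LEFT JOIN tickets b ON a.blocked_by = b.id

Result:
item           | blocked_by   
---------------+--------------
Crash on save  | NULL         
Missing icon   | Crash on save
Export error   | Crash on save
Stale cache    | Crash on save
Bad redirect   | NULL         
Wrong timezone | Stale cache  


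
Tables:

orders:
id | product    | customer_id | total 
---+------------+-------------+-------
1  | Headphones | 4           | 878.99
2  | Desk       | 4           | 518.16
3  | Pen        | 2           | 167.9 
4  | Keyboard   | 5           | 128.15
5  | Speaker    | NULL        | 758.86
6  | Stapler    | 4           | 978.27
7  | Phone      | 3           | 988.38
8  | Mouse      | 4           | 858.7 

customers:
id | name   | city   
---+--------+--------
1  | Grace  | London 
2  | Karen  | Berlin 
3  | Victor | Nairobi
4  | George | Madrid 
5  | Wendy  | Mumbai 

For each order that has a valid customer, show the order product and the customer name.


INNER JOIN keeps only orders rows whose customer_id matches an id in customers. Walk through each order:
  - order 1 (Headphones): customer_id=4 -> matches George
  - order 2 (Desk): customer_id=4 -> matches George
  - order 3 (Pen): customer_id=2 -> matches Karen
  - order 4 (Keyboard): customer_id=5 -> matches Wendy
  - order 5 (Speaker): customer_id=NULL, no match -> dropped
  - order 6 (Stapler): customer_id=4 -> matches George
  - order 7 (Phone): customer_id=3 -> matches Victor
  - order 8 (Mouse): customer_id=4 -> matches George
So 1 of 8 rows is dropped.

SQL:
SELECT a.product, b.name AS customer
FROM orders a
INNER JOIN customers b ON a.customer_id = b.id

Result:
product    | customer
-----------+---------
Headphones | George  
Desk       | George  
Pen        | Karen   
Keyboard   | Wendy   
Stapler    | George  
Phone      | Victor  
Mouse      | George  


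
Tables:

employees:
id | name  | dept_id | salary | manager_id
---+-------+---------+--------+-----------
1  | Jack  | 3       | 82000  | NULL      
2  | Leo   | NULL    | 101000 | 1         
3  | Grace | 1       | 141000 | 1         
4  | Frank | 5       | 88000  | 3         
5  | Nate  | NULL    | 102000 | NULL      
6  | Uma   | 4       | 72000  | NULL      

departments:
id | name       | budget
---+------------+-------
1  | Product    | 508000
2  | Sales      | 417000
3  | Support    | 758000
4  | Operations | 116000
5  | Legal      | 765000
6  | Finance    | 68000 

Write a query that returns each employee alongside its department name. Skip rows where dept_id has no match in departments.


INNER JOIN keeps only employees rows whose dept_id matches an id in departments. Walk through each employee:
  - employee 1 (Jack): dept_id=3 -> matches Support
  - employee 2 (Leo): dept_id=NULL, no match -> dropped
  - employee 3 (Grace): dept_id=1 -> matches Product
  - employee 4 (Frank): dept_id=5 -> matches Legal
  - employee 5 (Nate): dept_id=NULL, no match -> dropped
  - employee 6 (Uma): dept_id=4 -> matches Operations
So 2 of 6 rows are dropped.

SQL:
SELECT a.name, b.name AS department
FROM employees a
INNER JOIN departments b ON a.dept_id = b.id

Result:
name  | department
------+-----------
Jack  | Support   
Grace | Product   
Frank | Legal     
Uma   | Operations


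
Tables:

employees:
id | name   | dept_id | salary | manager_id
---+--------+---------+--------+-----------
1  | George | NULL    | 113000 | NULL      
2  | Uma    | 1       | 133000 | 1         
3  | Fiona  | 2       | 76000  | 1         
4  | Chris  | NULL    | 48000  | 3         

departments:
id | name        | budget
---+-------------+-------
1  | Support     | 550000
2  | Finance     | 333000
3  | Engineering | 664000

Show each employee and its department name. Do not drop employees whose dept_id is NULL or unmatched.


LEFT JOIN keeps every row from employees (the left table); where dept_id has no match in departments, the department columns become NULL. Walk through each employee:
  - employee 1 (George): dept_id=NULL, no match -> kept with NULL
  - employee 2 (Uma): dept_id=1 -> matches Support
  - employee 3 (Fiona): dept_id=2 -> matches Finance
  - employee 4 (Chris): dept_id=NULL, no match -> kept with NULL
All 4 rows appear; 2 have NULL department.

SQL:
SELECT a.name, b.name AS department
FROM employees a
LEFT JOIN departments b ON a.dept_id = b.id

Result:
name   | department
-------+-----------
George | NULL      
Uma    | Support   
Fiona  | Finance   
Chris  | NULL      


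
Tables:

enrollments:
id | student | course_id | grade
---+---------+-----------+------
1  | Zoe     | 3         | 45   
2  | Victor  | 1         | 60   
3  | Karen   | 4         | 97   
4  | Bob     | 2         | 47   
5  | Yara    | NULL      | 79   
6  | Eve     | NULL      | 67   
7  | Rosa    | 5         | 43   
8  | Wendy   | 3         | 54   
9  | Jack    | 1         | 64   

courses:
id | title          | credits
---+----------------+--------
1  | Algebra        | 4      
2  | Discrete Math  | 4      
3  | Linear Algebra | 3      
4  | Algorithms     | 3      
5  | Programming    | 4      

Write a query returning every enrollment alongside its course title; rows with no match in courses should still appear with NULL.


LEFT JOIN keeps every row from enrollments (the left table); where course_id has no match in courses, the course columns become NULL. Walk through each enrollment:
  - enrollment 1 (Zoe): course_id=3 -> matches Linear Algebra
  - enrollment 2 (Victor): course_id=1 -> matches Algebra
  - enrollment 3 (Karen): course_id=4 -> matches Algorithms
  - enrollment 4 (Bob): course_id=2 -> matches Discrete Math
  - enrollment 5 (Yara): course_id=NULL, no match -> kept with NULL
  - enrollment 6 (Eve): course_id=NULL, no match -> kept with NULL
  - enrollment 7 (Rosa): course_id=5 -> matches Programming
  - enrollment 8 (Wendy): course_id=3 -> matches Linear Algebra
  - enrollment 9 (Jack): course_id=1 -> matches Algebra
All 9 rows appear; 2 have NULL course.

SQL:
SELECT a.student, b.title AS course
FROM enrollments a
LEFT JOIN courses b ON a.course_id = b.id

Result:
student | course        
--------+---------------
Zoe     | Linear Algebra
Victor  | Algebra       
Karen   | Algorithms    
Bob     | Discrete Math 
Yara    | NULL          
Eve     | NULL          
Rosa    | Programming   
Wendy   | Linear Algebra
Jack    | Algebra       


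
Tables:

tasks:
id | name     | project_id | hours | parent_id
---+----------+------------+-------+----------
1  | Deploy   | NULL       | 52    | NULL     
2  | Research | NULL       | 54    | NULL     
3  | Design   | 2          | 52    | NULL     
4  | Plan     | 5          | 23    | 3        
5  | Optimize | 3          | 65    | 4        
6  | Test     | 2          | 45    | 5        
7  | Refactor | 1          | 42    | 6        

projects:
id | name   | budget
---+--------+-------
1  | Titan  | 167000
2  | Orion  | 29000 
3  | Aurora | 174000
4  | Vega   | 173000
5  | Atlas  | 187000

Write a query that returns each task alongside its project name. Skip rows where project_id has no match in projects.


INNER JOIN keeps only tasks rows whose project_id matches an id in projects. Walk through each task:
  - task 1 (Deploy): project_id=NULL, no match -> dropped
  - task 2 (Research): project_id=NULL, no match -> dropped
  - task 3 (Design): project_id=2 -> matches Orion
  - task 4 (Plan): project_id=5 -> matches Atlas
  - task 5 (Optimize): project_id=3 -> matches Aurora
  - task 6 (Test): project_id=2 -> matches Orion
  - task 7 (Refactor): project_id=1 -> matches Titan
So 2 of 7 rows are dropped.

SQL:
SELECT a.name, b.name AS project
FROM tasks a
INNER JOIN projects b ON a.project_id = b.id

Result:
name     | project
---------+--------
Design   | Orion  
Plan     | Atlas  
Optimize | Aurora 
Test     | Orion  
Refactor | Titan  


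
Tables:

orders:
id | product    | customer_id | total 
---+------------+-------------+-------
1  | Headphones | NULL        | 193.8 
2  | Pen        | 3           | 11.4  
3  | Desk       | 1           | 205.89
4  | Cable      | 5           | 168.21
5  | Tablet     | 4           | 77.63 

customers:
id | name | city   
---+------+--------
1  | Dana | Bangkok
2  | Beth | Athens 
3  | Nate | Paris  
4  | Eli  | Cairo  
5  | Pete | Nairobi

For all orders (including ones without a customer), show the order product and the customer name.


LEFT JOIN keeps every row from orders (the left table); where customer_id has no match in customers, the customer columns become NULL. Walk through each order:
  - order 1 (Headphones): customer_id=NULL, no match -> kept with NULL
  - order 2 (Pen): customer_id=3 -> matches Nate
  - order 3 (Desk): customer_id=1 -> matches Dana
  - order 4 (Cable): customer_id=5 -> matches Pete
  - order 5 (Tablet): customer_id=4 -> matches Eli
All 5 rows appear; 1 has NULL customer.

SQL:
SELECT a.product, b.name AS customer
FROM orders a
LEFT JOIN customers b ON a.customer_id = b.id

Result:
product    | customer
-----------+---------
Headphones | NULL    
Pen        | Nate    
Desk       | Dana    
Cable      | Pete    
Tablet     | Eli     


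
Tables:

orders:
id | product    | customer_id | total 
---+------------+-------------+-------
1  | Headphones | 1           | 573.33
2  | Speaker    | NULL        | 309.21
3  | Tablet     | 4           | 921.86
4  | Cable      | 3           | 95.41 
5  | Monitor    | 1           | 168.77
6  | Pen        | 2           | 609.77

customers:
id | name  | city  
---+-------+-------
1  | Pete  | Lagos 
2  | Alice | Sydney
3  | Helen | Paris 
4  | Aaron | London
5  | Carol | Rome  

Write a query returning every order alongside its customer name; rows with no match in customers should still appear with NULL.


LEFT JOIN keeps every row from orders (the left table); where customer_id has no match in customers, the customer columns become NULL. Walk through each order:
  - order 1 (Headphones): customer_id=1 -> matches Pete
  - order 2 (Speaker): customer_id=NULL, no match -> kept with NULL
  - order 3 (Tablet): customer_id=4 -> matches Aaron
  - order 4 (Cable): customer_id=3 -> matches Helen
  - order 5 (Monitor): customer_id=1 -> matches Pete
  - order 6 (Pen): customer_id=2 -> matches Alice
All 6 rows appear; 1 has NULL customer.

SQL:
SELECT a.product, b.name AS customer
FROM orders a
LEFT JOIN customers b ON a.customer_id = b.id

Result:
product    | customer
-----------+---------
Headphones | Pete    
Speaker    | NULL    
Tablet     | Aaron   
Cable      | Helen   
Monitor    | Pete    
Pen        | Alice   


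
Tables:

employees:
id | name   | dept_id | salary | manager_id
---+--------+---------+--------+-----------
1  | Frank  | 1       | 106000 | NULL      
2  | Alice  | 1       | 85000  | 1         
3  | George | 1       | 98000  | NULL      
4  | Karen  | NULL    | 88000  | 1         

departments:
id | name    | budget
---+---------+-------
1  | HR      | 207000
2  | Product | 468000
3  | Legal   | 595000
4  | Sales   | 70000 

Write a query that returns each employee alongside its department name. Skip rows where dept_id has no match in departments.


INNER JOIN keeps only employees rows whose dept_id matches an id in departments. Walk through each employee:
  - employee 1 (Frank): dept_id=1 -> matches HR
  - employee 2 (Alice): dept_id=1 -> matches HR
  - employee 3 (George): dept_id=1 -> matches HR
  - employee 4 (Karen): dept_id=NULL, no match -> dropped
So 1 of 4 rows is dropped.

SQL:
SELECT a.name, b.name AS department
FROM employees a
INNER JOIN departments b ON a.dept_id = b.id

Result:
name   | department
-------+-----------
Frank  | HR        
Alice  | HR        
George | HR        


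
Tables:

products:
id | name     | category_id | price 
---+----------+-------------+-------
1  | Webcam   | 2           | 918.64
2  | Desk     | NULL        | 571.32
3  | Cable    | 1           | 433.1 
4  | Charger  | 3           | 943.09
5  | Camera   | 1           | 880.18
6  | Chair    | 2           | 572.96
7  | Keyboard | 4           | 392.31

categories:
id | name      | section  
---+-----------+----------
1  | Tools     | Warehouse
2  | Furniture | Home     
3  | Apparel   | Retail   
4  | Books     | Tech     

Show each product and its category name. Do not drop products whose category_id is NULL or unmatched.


LEFT JOIN keeps every row from products (the left table); where category_id has no match in categories, the category columns become NULL. Walk through each product:
  - product 1 (Webcam): category_id=2 -> matches Furniture
  - product 2 (Desk): category_id=NULL, no match -> kept with NULL
  - product 3 (Cable): category_id=1 -> matches Tools
  - product 4 (Charger): category_id=3 -> matches Apparel
  - product 5 (Camera): category_id=1 -> matches Tools
  - product 6 (Chair): category_id=2 -> matches Furniture
  - product 7 (Keyboard): category_id=4 -> matches Books
All 7 rows appear; 1 has NULL category.

SQL:
SELECT a.name, b.name AS category
FROM products a
LEFT JOIN categories b ON a.category_id = b.id

Result:
name     | category 
---------+----------
Webcam   | Furniture
Desk     | NULL     
Cable    | Tools    
Charger  | Apparel  
Camera   | Tools    
Chair    | Furniture
Keyboard | Books    


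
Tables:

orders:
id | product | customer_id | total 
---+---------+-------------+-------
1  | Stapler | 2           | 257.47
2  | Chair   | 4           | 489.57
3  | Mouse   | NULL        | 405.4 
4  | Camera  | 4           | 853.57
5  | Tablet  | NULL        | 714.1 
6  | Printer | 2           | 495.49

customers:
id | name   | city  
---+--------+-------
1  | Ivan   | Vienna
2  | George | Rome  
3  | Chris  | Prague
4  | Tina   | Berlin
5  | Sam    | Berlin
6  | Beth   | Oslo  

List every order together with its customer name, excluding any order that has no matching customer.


INNER JOIN keeps only orders rows whose customer_id matches an id in customers. Walk through each order:
  - order 1 (Stapler): customer_id=2 -> matches George
  - order 2 (Chair): customer_id=4 -> matches Tina
  - order 3 (Mouse): customer_id=NULL, no match -> dropped
  - order 4 (Camera): customer_id=4 -> matches Tina
  - order 5 (Tablet): customer_id=NULL, no match -> dropped
  - order 6 (Printer): customer_id=2 -> matches George
So 2 of 6 rows are dropped.

SQL:
SELECT a.product, b.name AS customer
FROM orders a
INNER JOIN customers b ON a.customer_id = b.id

Result:
product | customer
--------+---------
Stapler | George  
Chair   | Tina    
Camera  | Tina    
Printer | George  


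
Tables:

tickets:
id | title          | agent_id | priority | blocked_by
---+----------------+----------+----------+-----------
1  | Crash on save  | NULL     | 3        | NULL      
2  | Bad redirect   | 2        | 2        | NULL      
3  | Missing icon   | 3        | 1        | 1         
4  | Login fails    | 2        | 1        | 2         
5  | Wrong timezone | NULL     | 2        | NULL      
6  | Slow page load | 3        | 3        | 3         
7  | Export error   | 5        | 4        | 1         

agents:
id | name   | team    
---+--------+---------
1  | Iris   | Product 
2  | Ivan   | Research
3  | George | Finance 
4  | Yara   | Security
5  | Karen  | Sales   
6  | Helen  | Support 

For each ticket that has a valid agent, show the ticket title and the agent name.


INNER JOIN keeps only tickets rows whose agent_id matches an id in agents. Walk through each ticket:
  - ticket 1 (Crash on save): agent_id=NULL, no match -> dropped
  - ticket 2 (Bad redirect): agent_id=2 -> matches Ivan
  - ticket 3 (Missing icon): agent_id=3 -> matches George
  - ticket 4 (Login fails): agent_id=2 -> matches Ivan
  - ticket 5 (Wrong timezone): agent_id=NULL, no match -> dropped
  - ticket 6 (Slow page load): agent_id=3 -> matches George
  - ticket 7 (Export error): agent_id=5 -> matches Karen
So 2 of 7 rows are dropped.

SQL:
SELECT a.title, b.name AS agent
FROM tickets a
INNER JOIN agents b ON a.agent_id = b.id

Result:
title          | agent 
---------------+-------
Bad redirect   | Ivan  
Missing icon   | George
Login fails    | Ivan  
Slow page load | George
Export error   | Karen 
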